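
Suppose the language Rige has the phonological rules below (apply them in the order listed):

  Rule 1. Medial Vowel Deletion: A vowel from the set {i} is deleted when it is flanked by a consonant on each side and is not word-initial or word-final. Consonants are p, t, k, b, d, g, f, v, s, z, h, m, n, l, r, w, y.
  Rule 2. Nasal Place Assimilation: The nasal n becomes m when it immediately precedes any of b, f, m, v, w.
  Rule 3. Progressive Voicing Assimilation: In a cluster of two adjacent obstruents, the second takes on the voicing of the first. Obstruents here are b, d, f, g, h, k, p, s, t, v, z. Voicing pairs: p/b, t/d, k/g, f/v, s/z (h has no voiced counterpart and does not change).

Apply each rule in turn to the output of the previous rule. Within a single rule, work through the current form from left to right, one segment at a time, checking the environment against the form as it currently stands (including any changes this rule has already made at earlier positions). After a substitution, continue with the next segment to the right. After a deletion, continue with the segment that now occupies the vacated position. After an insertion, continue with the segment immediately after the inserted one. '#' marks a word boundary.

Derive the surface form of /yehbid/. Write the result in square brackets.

[yehpt]

Rule 1 Medial Vowel Deletion: [yehbid] → [yehbd]
Rule 2 Nasal Place Assimilation: no change — [yehbd]
Rule 3 Progressive Voicing Assimilation: [yehbd] → [yehpt]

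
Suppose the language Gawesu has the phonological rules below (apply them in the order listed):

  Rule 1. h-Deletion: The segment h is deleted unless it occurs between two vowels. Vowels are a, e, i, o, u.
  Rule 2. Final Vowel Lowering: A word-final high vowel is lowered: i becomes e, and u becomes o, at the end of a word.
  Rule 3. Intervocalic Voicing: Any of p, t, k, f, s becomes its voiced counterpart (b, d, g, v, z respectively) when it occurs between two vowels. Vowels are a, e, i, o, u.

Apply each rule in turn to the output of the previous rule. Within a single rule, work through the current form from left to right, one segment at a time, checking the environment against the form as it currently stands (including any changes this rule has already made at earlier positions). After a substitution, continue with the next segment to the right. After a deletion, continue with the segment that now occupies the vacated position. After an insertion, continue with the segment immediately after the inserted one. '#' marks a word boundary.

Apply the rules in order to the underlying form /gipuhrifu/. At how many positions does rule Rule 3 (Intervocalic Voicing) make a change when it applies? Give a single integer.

2

Rule 1 h-Deletion: [gipuhrifu] → [gipurifu]
Rule 2 Final Vowel Lowering: [gipurifu] → [gipurifo]
Rule 3 Intervocalic Voicing: [gipurifo] → [giburivo]
Rule Rule 3 changed 2 position(s).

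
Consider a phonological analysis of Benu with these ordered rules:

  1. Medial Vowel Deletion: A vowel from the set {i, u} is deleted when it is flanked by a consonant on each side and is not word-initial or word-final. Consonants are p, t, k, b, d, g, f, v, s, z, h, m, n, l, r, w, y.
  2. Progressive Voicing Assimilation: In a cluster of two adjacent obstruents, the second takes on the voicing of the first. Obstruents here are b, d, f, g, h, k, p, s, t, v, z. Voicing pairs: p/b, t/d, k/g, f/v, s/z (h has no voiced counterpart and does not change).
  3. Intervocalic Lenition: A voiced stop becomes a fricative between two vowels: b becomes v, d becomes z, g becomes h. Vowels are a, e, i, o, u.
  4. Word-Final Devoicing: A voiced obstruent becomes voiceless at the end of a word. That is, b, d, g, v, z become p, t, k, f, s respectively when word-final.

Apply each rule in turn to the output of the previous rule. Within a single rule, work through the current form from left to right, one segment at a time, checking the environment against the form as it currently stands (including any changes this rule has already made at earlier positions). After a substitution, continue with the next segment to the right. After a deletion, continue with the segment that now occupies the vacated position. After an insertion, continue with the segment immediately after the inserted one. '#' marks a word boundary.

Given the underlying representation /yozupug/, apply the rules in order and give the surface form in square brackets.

1 Medial Vowel Deletion: [yozupug] → [yozpg]
2 Progressive Voicing Assimilation: [yozpg] → [yozbg]
3 Intervocalic Lenition: no change — [yozbg]
4 Word-Final Devoicing: [yozbg] → [yozbk]

[yozbk]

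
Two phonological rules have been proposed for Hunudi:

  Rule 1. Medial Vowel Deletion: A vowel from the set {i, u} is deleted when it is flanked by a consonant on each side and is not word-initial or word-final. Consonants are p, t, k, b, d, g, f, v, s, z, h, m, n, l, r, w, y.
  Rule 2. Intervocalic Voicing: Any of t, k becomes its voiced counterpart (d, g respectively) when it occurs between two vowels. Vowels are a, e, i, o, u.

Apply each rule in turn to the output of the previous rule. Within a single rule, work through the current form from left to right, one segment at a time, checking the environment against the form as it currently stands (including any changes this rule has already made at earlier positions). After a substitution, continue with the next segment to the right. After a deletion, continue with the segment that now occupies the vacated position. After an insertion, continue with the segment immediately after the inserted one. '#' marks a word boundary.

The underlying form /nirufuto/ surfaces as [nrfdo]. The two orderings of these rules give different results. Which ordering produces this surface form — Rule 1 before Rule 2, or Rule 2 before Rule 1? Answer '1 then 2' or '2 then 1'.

Order 1 then 2:
  1 Medial Vowel Deletion: [nirufuto] → [nrfto]
  2 Intervocalic Voicing: no change — [nrfto]
  result: [nrfto]
Order 2 then 1:
  2 Intervocalic Voicing: [nirufuto] → [nirufudo]
  1 Medial Vowel Deletion: [nirufudo] → [nrfdo]
  result: [nrfdo]

2 then 1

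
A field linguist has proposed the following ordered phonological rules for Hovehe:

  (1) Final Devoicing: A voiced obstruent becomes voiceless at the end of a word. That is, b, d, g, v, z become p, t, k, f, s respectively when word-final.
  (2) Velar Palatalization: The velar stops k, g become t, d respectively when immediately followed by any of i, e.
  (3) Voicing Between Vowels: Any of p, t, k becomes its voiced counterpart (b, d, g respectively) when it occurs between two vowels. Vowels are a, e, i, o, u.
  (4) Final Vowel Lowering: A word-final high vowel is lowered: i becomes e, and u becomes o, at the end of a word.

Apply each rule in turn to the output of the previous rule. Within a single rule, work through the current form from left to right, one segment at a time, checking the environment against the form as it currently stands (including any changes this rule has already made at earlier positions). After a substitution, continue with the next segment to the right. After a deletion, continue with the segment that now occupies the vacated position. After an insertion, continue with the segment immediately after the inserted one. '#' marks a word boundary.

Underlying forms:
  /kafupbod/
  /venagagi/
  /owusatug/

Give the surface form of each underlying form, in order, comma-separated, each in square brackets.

[kafupbot], [venagade], [owusaduk]

/kafupbod/:
  (1) Final Devoicing: [kafupbod] → [kafupbot]
  (2) Velar Palatalization: no change — [kafupbot]
  (3) Voicing Between Vowels: no change — [kafupbot]
  (4) Final Vowel Lowering: no change — [kafupbot]
/venagagi/:
  (1) Final Devoicing: no change — [venagagi]
  (2) Velar Palatalization: [venagagi] → [venagadi]
  (3) Voicing Between Vowels: no change — [venagadi]
  (4) Final Vowel Lowering: [venagadi] → [venagade]
/owusatug/:
  (1) Final Devoicing: [owusatug] → [owusatuk]
  (2) Velar Palatalization: no change — [owusatuk]
  (3) Voicing Between Vowels: [owusatuk] → [owusaduk]
  (4) Final Vowel Lowering: no change — [owusaduk]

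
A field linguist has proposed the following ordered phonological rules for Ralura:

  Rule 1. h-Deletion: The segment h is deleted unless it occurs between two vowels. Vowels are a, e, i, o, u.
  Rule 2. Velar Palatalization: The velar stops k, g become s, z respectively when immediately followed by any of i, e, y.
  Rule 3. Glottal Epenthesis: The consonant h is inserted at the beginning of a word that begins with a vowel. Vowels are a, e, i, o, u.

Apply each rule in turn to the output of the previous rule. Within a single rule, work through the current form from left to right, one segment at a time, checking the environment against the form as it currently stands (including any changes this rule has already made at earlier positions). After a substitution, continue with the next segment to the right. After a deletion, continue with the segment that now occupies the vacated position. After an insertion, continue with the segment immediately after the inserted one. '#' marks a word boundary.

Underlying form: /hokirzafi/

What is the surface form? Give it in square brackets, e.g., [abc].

[hosirzafi]

Rule 1 h-Deletion: [hokirzafi] → [okirzafi]
Rule 2 Velar Palatalization: [okirzafi] → [osirzafi]
Rule 3 Glottal Epenthesis: [osirzafi] → [hosirzafi]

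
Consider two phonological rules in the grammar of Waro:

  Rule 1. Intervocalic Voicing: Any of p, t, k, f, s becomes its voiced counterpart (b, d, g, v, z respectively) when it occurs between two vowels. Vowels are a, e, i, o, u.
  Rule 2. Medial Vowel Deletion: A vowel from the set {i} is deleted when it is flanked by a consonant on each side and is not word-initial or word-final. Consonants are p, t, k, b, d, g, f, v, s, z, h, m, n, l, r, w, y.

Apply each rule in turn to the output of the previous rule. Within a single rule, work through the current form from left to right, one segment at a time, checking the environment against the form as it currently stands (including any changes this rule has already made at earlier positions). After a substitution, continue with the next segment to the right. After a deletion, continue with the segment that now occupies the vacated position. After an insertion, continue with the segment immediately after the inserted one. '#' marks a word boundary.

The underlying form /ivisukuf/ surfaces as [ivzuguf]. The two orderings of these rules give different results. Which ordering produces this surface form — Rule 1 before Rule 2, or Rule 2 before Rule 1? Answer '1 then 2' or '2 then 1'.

Order 1 then 2:
  1 Intervocalic Voicing: [ivisukuf] → [ivizuguf]
  2 Medial Vowel Deletion: [ivizuguf] → [ivzuguf]
  result: [ivzuguf]
Order 2 then 1:
  2 Medial Vowel Deletion: [ivisukuf] → [ivsukuf]
  1 Intervocalic Voicing: [ivsukuf] → [ivsuguf]
  result: [ivsuguf]

1 then 2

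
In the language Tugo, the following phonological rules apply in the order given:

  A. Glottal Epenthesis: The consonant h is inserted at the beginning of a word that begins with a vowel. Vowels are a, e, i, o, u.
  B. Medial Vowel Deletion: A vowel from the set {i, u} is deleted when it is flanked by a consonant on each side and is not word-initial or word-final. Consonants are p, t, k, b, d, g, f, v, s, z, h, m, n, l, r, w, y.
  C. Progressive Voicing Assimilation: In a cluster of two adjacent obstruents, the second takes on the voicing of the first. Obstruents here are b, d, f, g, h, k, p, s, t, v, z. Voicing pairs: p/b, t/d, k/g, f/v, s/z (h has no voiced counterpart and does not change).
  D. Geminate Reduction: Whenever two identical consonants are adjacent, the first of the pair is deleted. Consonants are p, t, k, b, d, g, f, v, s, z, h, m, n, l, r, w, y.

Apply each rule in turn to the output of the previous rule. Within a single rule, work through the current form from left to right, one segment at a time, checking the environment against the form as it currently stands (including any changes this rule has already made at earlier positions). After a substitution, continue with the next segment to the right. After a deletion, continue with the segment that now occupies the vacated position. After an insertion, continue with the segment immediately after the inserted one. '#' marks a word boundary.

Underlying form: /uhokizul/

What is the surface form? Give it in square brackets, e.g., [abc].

A Glottal Epenthesis: [uhokizul] → [huhokizul]
B Medial Vowel Deletion: [huhokizul] → [hhokzl]
C Progressive Voicing Assimilation: [hhokzl] → [hhoksl]
D Geminate Reduction: [hhoksl] → [hoksl]

[hoksl]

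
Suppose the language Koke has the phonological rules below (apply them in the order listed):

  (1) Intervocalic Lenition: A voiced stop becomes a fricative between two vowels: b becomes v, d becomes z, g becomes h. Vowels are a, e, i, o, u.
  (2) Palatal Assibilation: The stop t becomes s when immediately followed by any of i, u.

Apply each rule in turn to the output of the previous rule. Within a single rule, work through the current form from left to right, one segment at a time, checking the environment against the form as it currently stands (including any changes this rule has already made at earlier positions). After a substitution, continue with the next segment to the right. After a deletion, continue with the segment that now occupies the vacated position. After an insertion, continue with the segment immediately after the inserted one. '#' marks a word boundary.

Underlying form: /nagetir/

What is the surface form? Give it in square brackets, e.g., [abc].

(1) Intervocalic Lenition: [nagetir] → [nahetir]
(2) Palatal Assibilation: [nahetir] → [nahesir]

[nahesir]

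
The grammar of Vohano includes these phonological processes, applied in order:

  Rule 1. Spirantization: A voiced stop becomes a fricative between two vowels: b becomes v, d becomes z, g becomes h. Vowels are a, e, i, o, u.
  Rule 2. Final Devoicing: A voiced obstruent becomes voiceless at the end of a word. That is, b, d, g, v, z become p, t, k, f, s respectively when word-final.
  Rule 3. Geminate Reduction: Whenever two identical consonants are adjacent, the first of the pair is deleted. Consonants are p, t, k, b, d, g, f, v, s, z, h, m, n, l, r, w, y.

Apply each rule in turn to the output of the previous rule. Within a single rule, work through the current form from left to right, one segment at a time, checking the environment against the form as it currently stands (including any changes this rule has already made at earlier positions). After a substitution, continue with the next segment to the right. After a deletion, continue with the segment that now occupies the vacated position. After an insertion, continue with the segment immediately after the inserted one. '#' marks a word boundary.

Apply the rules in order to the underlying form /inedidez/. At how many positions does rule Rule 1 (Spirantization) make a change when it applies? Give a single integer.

2

Rule 1 Spirantization: [inedidez] → [inezizez]
Rule 2 Final Devoicing: [inezizez] → [inezizes]
Rule 3 Geminate Reduction: no change — [inezizes]
Rule Rule 1 changed 2 position(s).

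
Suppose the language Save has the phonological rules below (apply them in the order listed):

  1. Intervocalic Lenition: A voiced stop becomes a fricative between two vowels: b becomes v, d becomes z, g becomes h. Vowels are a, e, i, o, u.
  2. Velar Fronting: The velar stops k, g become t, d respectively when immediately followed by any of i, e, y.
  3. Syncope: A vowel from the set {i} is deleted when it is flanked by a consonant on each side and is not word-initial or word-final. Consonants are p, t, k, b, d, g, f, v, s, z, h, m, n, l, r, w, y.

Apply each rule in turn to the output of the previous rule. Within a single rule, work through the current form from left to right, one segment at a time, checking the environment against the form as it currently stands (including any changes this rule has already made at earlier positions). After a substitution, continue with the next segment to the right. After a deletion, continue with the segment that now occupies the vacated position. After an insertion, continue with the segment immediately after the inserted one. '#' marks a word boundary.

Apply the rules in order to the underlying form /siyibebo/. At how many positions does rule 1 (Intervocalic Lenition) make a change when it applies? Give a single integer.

1 Intervocalic Lenition: [siyibebo] → [siyivevo]
2 Velar Fronting: no change — [siyivevo]
3 Syncope: [siyivevo] → [syvevo]
Rule 1 changed 2 position(s).

2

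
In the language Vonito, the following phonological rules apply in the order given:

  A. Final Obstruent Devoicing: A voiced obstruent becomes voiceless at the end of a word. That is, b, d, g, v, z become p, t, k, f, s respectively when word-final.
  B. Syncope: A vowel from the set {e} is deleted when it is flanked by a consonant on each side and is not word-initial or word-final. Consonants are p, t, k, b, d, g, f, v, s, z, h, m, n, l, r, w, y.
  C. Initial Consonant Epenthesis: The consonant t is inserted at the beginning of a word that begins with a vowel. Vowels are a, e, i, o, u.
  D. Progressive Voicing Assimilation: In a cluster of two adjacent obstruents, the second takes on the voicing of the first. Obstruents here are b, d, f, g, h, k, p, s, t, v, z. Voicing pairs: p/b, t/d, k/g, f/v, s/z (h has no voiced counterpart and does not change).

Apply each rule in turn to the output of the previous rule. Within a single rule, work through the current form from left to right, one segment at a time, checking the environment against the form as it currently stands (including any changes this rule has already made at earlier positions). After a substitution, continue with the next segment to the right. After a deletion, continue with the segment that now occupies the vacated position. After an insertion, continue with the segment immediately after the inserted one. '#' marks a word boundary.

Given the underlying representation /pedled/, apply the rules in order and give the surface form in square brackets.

[ptlt]

A Final Obstruent Devoicing: [pedled] → [pedlet]
B Syncope: [pedlet] → [pdlt]
C Initial Consonant Epenthesis: no change — [pdlt]
D Progressive Voicing Assimilation: [pdlt] → [ptlt]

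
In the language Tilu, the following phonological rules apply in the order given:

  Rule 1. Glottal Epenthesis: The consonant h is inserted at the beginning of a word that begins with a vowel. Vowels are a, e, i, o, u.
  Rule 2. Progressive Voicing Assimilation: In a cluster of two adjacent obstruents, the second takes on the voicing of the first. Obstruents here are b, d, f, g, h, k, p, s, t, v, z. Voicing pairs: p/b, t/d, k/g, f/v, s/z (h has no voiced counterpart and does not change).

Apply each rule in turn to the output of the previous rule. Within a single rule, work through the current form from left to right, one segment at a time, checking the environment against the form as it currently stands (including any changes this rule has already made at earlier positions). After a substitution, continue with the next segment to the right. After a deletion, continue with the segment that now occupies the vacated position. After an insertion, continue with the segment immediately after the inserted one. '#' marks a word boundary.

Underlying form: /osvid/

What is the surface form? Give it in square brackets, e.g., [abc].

[hosfid]

Rule 1 Glottal Epenthesis: [osvid] → [hosvid]
Rule 2 Progressive Voicing Assimilation: [hosvid] → [hosfid]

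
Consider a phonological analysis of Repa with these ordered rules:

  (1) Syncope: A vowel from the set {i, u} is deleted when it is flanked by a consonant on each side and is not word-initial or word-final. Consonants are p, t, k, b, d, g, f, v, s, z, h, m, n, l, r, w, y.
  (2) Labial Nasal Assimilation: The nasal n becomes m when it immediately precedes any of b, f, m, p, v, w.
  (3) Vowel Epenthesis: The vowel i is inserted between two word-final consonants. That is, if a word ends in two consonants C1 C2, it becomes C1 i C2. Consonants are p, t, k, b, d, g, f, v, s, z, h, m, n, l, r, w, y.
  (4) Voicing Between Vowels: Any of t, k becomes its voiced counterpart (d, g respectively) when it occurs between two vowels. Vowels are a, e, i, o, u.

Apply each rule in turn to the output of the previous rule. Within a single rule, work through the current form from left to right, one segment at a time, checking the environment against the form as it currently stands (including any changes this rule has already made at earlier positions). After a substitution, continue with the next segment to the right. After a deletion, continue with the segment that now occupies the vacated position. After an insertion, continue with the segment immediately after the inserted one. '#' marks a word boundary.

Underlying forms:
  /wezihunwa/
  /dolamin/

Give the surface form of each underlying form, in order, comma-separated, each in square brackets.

/wezihunwa/:
  (1) Syncope: [wezihunwa] → [wezhnwa]
  (2) Labial Nasal Assimilation: [wezhnwa] → [wezhmwa]
  (3) Vowel Epenthesis: no change — [wezhmwa]
  (4) Voicing Between Vowels: no change — [wezhmwa]
/dolamin/:
  (1) Syncope: [dolamin] → [dolamn]
  (2) Labial Nasal Assimilation: no change — [dolamn]
  (3) Vowel Epenthesis: [dolamn] → [dolamin]
  (4) Voicing Between Vowels: no change — [dolamin]

[wezhmwa], [dolamin]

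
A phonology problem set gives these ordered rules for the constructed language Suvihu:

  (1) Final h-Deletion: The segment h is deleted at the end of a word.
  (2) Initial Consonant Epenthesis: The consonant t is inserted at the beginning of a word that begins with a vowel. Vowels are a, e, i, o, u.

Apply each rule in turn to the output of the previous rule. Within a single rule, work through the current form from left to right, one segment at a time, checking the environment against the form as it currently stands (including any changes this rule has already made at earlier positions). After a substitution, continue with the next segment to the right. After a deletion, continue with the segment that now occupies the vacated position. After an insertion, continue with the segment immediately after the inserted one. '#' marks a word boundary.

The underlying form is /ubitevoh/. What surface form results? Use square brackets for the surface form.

[tubitevo]

(1) Final h-Deletion: [ubitevoh] → [ubitevo]
(2) Initial Consonant Epenthesis: [ubitevo] → [tubitevo]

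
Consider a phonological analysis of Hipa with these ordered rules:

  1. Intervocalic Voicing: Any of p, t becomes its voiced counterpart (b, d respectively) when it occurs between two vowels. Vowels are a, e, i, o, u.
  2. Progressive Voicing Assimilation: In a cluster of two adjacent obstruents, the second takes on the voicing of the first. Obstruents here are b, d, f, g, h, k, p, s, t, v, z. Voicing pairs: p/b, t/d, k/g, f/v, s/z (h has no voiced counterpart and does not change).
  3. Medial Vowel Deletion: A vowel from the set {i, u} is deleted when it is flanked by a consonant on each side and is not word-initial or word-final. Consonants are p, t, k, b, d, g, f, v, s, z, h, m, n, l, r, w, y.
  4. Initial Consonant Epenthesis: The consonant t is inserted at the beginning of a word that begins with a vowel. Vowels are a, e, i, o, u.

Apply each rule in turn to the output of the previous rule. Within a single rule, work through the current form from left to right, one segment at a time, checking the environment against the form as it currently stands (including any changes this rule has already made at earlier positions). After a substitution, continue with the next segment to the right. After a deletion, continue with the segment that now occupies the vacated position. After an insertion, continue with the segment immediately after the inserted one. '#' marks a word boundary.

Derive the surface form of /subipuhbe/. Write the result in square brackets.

[sbbhpe]

1 Intervocalic Voicing: [subipuhbe] → [subibuhbe]
2 Progressive Voicing Assimilation: [subibuhbe] → [subibuhpe]
3 Medial Vowel Deletion: [subibuhpe] → [sbbhpe]
4 Initial Consonant Epenthesis: no change — [sbbhpe]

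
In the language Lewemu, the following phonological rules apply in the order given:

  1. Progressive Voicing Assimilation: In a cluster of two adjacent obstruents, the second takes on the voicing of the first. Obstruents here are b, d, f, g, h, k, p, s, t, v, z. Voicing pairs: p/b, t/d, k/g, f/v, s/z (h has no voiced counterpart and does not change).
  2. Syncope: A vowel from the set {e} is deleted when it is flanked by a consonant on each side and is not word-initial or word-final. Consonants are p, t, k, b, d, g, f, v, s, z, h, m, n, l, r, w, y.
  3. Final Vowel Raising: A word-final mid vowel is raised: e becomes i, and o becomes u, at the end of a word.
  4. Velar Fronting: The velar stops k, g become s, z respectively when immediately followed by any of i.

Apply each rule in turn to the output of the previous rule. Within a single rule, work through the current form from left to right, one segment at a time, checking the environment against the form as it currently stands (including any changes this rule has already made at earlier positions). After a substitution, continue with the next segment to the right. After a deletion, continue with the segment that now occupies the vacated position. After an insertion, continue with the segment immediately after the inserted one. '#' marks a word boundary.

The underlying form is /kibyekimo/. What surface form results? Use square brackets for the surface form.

[sibysimu]

1 Progressive Voicing Assimilation: no change — [kibyekimo]
2 Syncope: [kibyekimo] → [kibykimo]
3 Final Vowel Raising: [kibykimo] → [kibykimu]
4 Velar Fronting: [kibykimu] → [sibysimu]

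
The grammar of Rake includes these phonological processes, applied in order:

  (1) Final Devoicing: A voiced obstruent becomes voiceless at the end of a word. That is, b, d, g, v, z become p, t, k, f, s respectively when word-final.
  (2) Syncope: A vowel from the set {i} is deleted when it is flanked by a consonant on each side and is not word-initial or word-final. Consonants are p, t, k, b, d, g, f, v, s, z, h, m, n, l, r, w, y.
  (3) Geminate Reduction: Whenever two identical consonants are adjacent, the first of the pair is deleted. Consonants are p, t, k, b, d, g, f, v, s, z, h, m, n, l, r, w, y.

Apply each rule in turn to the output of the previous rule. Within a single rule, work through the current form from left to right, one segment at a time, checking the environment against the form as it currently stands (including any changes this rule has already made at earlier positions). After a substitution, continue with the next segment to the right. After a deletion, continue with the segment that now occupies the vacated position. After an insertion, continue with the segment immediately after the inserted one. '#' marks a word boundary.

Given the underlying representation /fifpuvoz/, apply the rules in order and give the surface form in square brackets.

(1) Final Devoicing: [fifpuvoz] → [fifpuvos]
(2) Syncope: [fifpuvos] → [ffpuvos]
(3) Geminate Reduction: [ffpuvos] → [fpuvos]

[fpuvos]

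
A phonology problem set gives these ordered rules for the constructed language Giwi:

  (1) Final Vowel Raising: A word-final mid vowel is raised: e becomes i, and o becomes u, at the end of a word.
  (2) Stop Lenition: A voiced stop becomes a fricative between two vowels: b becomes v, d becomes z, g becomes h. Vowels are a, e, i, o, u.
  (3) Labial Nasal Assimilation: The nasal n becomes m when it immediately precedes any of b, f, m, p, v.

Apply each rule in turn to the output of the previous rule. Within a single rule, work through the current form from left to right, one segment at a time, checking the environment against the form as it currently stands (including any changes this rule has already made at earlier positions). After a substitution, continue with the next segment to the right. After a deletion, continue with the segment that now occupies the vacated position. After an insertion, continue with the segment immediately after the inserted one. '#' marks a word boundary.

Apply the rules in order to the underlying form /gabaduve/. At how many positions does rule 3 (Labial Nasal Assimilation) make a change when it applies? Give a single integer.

(1) Final Vowel Raising: [gabaduve] → [gabaduvi]
(2) Stop Lenition: [gabaduvi] → [gavazuvi]
(3) Labial Nasal Assimilation: no change — [gavazuvi]
Rule 3 changed 0 position(s).

0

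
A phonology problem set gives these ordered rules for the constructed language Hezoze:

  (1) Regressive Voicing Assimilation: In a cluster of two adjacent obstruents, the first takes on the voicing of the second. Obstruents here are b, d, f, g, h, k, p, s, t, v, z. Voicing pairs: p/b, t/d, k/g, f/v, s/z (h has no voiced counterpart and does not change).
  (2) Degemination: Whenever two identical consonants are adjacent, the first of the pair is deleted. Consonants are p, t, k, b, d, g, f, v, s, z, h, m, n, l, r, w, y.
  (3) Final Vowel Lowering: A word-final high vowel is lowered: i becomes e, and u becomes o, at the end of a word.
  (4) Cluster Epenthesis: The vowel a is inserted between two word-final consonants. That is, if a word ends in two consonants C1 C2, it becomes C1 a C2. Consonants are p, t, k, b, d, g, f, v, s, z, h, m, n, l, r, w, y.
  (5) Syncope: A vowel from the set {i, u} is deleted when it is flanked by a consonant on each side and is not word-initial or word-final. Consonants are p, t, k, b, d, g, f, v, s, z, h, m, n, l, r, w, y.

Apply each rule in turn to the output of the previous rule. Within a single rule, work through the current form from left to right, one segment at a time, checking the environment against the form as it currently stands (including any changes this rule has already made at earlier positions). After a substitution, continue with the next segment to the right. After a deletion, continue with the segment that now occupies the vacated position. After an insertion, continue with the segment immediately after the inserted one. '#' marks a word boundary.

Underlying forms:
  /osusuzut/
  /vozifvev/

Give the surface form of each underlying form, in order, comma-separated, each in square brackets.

/osusuzut/:
  (1) Regressive Voicing Assimilation: no change — [osusuzut]
  (2) Degemination: no change — [osusuzut]
  (3) Final Vowel Lowering: no change — [osusuzut]
  (4) Cluster Epenthesis: no change — [osusuzut]
  (5) Syncope: [osusuzut] → [osszt]
/vozifvev/:
  (1) Regressive Voicing Assimilation: [vozifvev] → [vozivvev]
  (2) Degemination: [vozivvev] → [vozivev]
  (3) Final Vowel Lowering: no change — [vozivev]
  (4) Cluster Epenthesis: no change — [vozivev]
  (5) Syncope: [vozivev] → [vozvev]

[osszt], [vozvev]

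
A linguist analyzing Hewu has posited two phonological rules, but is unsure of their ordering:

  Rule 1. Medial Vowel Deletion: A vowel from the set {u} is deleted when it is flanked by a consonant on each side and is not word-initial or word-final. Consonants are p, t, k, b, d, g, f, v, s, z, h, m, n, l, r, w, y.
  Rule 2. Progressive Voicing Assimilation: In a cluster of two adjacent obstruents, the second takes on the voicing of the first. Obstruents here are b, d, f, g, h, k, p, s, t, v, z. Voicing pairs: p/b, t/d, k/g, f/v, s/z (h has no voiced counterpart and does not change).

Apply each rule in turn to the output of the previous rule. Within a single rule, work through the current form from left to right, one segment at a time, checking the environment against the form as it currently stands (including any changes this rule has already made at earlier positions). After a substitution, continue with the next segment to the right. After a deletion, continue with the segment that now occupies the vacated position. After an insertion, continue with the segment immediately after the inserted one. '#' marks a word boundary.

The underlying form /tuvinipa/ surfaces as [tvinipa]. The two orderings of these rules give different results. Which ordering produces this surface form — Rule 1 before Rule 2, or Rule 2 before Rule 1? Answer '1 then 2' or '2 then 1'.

Order 1 then 2:
  1 Medial Vowel Deletion: [tuvinipa] → [tvinipa]
  2 Progressive Voicing Assimilation: [tvinipa] → [tfinipa]
  result: [tfinipa]
Order 2 then 1:
  2 Progressive Voicing Assimilation: no change — [tuvinipa]
  1 Medial Vowel Deletion: [tuvinipa] → [tvinipa]
  result: [tvinipa]

2 then 1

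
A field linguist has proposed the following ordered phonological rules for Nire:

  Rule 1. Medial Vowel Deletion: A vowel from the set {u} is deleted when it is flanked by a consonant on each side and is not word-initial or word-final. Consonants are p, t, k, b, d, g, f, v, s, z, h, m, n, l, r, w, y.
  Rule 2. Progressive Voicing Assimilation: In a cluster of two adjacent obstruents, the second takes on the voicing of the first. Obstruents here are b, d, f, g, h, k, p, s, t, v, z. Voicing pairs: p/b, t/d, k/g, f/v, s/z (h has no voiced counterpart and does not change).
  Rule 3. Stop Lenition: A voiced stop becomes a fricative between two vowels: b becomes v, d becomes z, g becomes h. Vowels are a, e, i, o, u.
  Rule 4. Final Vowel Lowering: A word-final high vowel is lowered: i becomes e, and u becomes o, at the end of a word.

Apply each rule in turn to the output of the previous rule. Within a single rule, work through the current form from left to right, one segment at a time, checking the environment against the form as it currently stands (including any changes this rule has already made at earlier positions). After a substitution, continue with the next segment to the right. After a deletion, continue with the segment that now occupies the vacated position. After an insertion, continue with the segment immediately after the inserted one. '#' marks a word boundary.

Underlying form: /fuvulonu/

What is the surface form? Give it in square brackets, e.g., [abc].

[fflono]

Rule 1 Medial Vowel Deletion: [fuvulonu] → [fvlonu]
Rule 2 Progressive Voicing Assimilation: [fvlonu] → [fflonu]
Rule 3 Stop Lenition: no change — [fflonu]
Rule 4 Final Vowel Lowering: [fflonu] → [fflono]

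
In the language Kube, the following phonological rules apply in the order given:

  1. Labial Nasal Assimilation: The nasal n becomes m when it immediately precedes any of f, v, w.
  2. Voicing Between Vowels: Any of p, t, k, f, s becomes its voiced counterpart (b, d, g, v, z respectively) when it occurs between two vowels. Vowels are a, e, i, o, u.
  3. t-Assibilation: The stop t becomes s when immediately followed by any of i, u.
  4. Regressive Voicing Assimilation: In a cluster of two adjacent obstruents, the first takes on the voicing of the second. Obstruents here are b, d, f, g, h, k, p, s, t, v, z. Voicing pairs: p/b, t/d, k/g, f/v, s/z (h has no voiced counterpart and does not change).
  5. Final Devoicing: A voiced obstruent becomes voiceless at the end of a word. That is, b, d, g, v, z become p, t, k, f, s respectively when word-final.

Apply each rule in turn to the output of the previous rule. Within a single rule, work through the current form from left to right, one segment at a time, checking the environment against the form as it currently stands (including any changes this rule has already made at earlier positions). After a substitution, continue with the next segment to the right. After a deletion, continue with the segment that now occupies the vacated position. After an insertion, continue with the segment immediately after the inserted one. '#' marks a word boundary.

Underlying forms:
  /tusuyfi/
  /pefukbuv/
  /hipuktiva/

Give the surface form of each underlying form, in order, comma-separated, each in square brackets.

/tusuyfi/:
  1 Labial Nasal Assimilation: no change — [tusuyfi]
  2 Voicing Between Vowels: [tusuyfi] → [tuzuyfi]
  3 t-Assibilation: [tuzuyfi] → [suzuyfi]
  4 Regressive Voicing Assimilation: no change — [suzuyfi]
  5 Final Devoicing: no change — [suzuyfi]
/pefukbuv/:
  1 Labial Nasal Assimilation: no change — [pefukbuv]
  2 Voicing Between Vowels: [pefukbuv] → [pevukbuv]
  3 t-Assibilation: no change — [pevukbuv]
  4 Regressive Voicing Assimilation: [pevukbuv] → [pevugbuv]
  5 Final Devoicing: [pevugbuv] → [pevugbuf]
/hipuktiva/:
  1 Labial Nasal Assimilation: no change — [hipuktiva]
  2 Voicing Between Vowels: [hipuktiva] → [hibuktiva]
  3 t-Assibilation: [hibuktiva] → [hibuksiva]
  4 Regressive Voicing Assimilation: no change — [hibuksiva]
  5 Final Devoicing: no change — [hibuksiva]

[suzuyfi], [pevugbuf], [hibuksiva]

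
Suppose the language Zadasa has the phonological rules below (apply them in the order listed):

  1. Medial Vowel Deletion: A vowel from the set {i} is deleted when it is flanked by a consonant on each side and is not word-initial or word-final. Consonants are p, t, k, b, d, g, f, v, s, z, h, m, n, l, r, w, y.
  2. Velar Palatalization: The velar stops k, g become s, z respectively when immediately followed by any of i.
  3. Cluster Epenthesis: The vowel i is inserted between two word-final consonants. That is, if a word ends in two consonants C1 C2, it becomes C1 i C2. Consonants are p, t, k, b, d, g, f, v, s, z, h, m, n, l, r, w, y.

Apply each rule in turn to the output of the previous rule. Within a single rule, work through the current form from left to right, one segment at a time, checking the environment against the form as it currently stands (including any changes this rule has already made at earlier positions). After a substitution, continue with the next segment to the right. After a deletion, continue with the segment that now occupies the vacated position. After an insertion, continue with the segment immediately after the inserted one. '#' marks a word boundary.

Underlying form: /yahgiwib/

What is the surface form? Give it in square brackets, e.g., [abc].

1 Medial Vowel Deletion: [yahgiwib] → [yahgwb]
2 Velar Palatalization: no change — [yahgwb]
3 Cluster Epenthesis: [yahgwb] → [yahgwib]

[yahgwib]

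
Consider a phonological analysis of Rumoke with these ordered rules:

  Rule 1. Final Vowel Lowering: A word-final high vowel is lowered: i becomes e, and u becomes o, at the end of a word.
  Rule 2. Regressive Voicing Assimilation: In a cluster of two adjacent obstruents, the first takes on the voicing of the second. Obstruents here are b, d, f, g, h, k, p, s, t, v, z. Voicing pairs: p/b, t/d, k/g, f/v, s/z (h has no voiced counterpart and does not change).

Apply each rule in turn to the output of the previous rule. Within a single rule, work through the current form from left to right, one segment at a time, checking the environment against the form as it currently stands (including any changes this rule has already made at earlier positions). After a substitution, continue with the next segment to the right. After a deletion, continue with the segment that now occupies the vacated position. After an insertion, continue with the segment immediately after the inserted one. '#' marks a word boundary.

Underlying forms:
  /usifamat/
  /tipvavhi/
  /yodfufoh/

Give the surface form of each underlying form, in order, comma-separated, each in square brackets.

/usifamat/:
  Rule 1 Final Vowel Lowering: no change — [usifamat]
  Rule 2 Regressive Voicing Assimilation: no change — [usifamat]
/tipvavhi/:
  Rule 1 Final Vowel Lowering: [tipvavhi] → [tipvavhe]
  Rule 2 Regressive Voicing Assimilation: [tipvavhe] → [tibvafhe]
/yodfufoh/:
  Rule 1 Final Vowel Lowering: no change — [yodfufoh]
  Rule 2 Regressive Voicing Assimilation: [yodfufoh] → [yotfufoh]

[usifamat], [tibvafhe], [yotfufoh]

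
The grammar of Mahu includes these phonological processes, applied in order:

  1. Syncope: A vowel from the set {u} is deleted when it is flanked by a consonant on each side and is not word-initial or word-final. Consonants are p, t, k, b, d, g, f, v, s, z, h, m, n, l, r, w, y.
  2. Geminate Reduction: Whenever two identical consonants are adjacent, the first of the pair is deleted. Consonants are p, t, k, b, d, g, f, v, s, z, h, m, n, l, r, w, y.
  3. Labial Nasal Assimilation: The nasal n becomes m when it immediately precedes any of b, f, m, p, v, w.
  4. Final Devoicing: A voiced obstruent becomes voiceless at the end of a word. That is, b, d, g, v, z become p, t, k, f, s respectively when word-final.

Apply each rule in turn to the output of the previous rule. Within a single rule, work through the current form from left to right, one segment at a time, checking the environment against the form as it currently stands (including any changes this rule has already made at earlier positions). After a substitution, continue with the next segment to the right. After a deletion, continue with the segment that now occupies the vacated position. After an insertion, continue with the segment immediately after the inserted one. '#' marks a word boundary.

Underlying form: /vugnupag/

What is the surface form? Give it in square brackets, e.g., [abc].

1 Syncope: [vugnupag] → [vgnpag]
2 Geminate Reduction: no change — [vgnpag]
3 Labial Nasal Assimilation: [vgnpag] → [vgmpag]
4 Final Devoicing: [vgmpag] → [vgmpak]

[vgmpak]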